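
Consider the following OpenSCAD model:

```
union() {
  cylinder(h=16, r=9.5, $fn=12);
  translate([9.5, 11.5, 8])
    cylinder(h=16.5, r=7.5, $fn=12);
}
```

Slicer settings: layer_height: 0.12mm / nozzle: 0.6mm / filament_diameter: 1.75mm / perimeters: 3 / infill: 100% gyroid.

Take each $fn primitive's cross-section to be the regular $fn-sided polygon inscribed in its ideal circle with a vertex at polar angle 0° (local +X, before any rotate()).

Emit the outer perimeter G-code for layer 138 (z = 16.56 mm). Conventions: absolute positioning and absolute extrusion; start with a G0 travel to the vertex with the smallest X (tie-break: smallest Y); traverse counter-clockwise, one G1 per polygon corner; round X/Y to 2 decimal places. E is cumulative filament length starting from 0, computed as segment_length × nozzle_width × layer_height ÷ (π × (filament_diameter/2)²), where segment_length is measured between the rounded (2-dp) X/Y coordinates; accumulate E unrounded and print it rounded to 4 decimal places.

At z = 16.56 mm: the cylinder is absent (z outside [0, 16]); the r=7.5 cylinder at (9.5, 11.5) gives a regular 12-gon of circumradius 7.5 (constant along its height); Combining (union): only the r=7.5 cylinder at (9.5, 11.5) is present, so the union is just that shape — 1 connected region. The outline is a single polygon with 12 vertices. Extrusion per mm of travel: 0.6 × 0.12 / (π × 0.875²) = 0.029934. Accumulating E over each segment gives final E = 1.3951.

G0 X2.00 Y11.50 Z16.56
G1 X3.00 Y7.75 E0.1162
G1 X5.75 Y5.00 E0.2326
G1 X9.50 Y4.00 E0.3488
G1 X13.25 Y5.00 E0.4649
G1 X16.00 Y7.75 E0.5814
G1 X17.00 Y11.50 E0.6975
G1 X16.00 Y15.25 E0.8137
G1 X13.25 Y18.00 E0.9301
G1 X9.50 Y19.00 E1.0463
G1 X5.75 Y18.00 E1.1625
G1 X3.00 Y15.25 E1.2789
G1 X2.00 Y11.50 E1.3951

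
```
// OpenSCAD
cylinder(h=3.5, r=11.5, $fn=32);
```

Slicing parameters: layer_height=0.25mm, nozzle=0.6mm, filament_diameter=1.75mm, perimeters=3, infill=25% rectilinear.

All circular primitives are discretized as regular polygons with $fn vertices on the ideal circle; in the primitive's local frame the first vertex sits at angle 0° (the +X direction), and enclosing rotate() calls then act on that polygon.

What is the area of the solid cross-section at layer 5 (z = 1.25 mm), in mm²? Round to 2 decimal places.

At z = 1.25 mm: the r=11.5 cylinder gives a regular 32-gon of circumradius 11.5 (constant along its height) (area = (32/2)·11.500²·sin(360°/32) = 412.81 mm²). Overall, the cross-section is a single solid region. Net area = 412.81 mm².

412.81 mm²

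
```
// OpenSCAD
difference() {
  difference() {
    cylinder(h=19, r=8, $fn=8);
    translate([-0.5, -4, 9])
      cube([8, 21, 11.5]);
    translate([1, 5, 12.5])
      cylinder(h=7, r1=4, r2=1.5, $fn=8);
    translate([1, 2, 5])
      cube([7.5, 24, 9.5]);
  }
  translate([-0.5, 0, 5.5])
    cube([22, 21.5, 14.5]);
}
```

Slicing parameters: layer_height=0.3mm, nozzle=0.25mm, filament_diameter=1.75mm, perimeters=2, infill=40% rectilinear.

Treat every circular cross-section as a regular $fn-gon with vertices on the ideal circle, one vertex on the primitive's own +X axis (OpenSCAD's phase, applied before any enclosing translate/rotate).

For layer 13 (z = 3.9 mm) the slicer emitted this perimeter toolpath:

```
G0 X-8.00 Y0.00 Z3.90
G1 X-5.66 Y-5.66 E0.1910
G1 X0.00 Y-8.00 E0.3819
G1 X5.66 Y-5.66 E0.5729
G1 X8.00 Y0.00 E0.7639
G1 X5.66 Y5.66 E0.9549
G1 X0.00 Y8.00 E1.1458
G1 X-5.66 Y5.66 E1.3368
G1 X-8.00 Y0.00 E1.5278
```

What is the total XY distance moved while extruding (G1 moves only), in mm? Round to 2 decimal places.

Sum the Euclidean lengths of each G1 segment: total = 49.00 mm.

49.00 mm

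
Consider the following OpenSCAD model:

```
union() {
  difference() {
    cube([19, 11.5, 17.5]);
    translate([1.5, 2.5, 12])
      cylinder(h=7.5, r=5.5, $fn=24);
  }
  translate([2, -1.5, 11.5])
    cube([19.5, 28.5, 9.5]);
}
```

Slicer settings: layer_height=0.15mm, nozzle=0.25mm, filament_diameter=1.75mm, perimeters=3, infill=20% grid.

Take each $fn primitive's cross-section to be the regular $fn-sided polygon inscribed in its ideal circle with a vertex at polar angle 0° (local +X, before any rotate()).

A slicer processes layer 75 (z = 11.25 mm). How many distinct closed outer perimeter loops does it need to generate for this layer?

At z = 11.25 mm: the cube is present — its section is the full 19×11.5 rectangle; the cylinder at (1.5, 2.5) is not intersected at this z (z outside [12, 19.5]); After the difference (first − rest): none of the subtracted shapes is present at this height, so the 19×11.5 cube is unchanged — 1 connected region; the cube at (2, -1.5) is absent (z outside [11.5, 21]); Combining (union): only the result so far is present, so the union is just that shape — 1 connected region. The result has 1 disconnected region.

1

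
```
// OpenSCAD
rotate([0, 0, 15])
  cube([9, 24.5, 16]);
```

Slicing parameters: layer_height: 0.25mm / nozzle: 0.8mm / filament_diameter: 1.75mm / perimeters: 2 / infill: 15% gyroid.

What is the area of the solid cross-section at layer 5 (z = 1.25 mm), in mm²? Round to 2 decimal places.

220.50 mm²

At z = 1.25 mm: the cube is present — its section is the full 9×24.5 rectangle (area 220.50 mm²); (whole slice rotated 15° about Z — lengths, areas and connectivity unchanged). Overall, the cross-section is a single solid region. Net area = 220.50 mm².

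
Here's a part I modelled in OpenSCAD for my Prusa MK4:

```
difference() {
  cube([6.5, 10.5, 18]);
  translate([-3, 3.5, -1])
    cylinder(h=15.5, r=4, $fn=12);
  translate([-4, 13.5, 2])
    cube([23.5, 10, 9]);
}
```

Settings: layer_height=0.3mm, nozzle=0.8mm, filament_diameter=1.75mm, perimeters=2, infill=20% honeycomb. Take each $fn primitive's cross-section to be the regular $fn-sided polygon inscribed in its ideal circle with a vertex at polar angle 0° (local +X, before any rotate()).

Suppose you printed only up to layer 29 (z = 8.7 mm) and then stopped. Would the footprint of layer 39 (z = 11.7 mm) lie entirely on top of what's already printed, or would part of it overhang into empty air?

entirely on top

Compare the two slices. At z = 8.7: the cube is present — its section is the full 6.5×10.5 rectangle (area 68.25 mm²); the r=4 cylinder at (-3, 3.5) contributes a regular 12-gon of circumradius 4 (area = (12/2)·4.000²·sin(360°/12) = 48.00 mm²); the cube at (-4, 13.5) (footprint 23.5×10) is included at this height (area 235.00 mm²); After the difference (first − rest): starting from the 6.5×10.5 cube (68.25 mm²), the r=4 cylinder at (-3, 3.5) partially overlaps it — only the 3.14 mm² overlap (of its 48.00 mm²) is removed, clipping the outline; the 23.5×10 cube at (-4, 13.5) misses the remaining region (no effect) — area = 65.11 mm². At z = 11.7: the cube (footprint 6.5×10.5) is included at this height (area 68.25 mm²); the r=4 cylinder at (-3, 3.5) contributes a regular 12-gon of circumradius 4 (area = (12/2)·4.000²·sin(360°/12) = 48.00 mm²); the cube at (-4, 13.5) is not intersected at this z (z outside [2, 11]); After the difference (first − rest): starting from the 6.5×10.5 cube (68.25 mm²), the r=4 cylinder at (-3, 3.5) partially overlaps it — only the 3.14 mm² overlap (of its 48.00 mm²) is removed, clipping the outline — area = 65.11 mm². Checking containment: the cross-section at z = 11.7 is a subset of the cross-section at z = 8.7.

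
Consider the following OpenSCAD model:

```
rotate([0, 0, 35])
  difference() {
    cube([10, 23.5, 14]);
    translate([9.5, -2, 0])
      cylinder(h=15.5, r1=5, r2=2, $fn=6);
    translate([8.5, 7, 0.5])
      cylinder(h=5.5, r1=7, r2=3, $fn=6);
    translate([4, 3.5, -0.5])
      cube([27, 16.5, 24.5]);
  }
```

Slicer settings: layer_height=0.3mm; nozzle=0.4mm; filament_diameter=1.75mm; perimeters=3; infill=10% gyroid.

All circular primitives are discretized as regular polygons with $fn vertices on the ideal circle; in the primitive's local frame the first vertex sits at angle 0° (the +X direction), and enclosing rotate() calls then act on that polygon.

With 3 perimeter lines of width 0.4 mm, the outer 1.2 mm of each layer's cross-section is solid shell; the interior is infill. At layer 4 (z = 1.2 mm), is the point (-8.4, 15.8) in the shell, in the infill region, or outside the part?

infill

At z = 1.2 mm: the cube (footprint 10×23.5) is included at this height; the cone at (9.5, -2): at t=0.077 of its height the radius interpolates to r₁+(r₂−r₁)t = 4.768, giving a regular 6-gon of that circumradius; the cone at (8.5, 7): at t=0.127 of its height the radius interpolates to r₁+(r₂−r₁)t = 6.491, giving a regular 6-gon of that circumradius; the 27×16.5 cube at (4, 3.5) contributes its full rectangle; Taking the first minus the rest: starting from the 10×23.5 cube, the cone at (9.5, -2) partially overlaps it — only the 7.45 mm² overlap (of its 59.06 mm²) is removed, clipping the outline; the cone at (8.5, 7) partially overlaps it — only the 69.27 mm² overlap (of its 109.46 mm²) is removed, clipping the outline; the 27×16.5 cube at (4, 3.5) partially overlaps it — only the 45.64 mm² overlap (of its 445.50 mm²) is removed, clipping the outline — 1 connected region; (rotated 35° about Z; rotation is an isometry so areas/perimeters/island counts are preserved). Overall, the cross-section is a single solid region. Undo the 35° rotation: the query point maps to (2.182, 17.761) in the un-rotated model frame. The nearest boundary edge runs (4.00, 20.00)→(4.00, 10.45); distance from the point to it = 1.82 mm. The point is inside the cross-section and 1.82 mm from the nearest boundary — more than the 1.2 mm shell width (3 × 0.4), so it's in the infill interior.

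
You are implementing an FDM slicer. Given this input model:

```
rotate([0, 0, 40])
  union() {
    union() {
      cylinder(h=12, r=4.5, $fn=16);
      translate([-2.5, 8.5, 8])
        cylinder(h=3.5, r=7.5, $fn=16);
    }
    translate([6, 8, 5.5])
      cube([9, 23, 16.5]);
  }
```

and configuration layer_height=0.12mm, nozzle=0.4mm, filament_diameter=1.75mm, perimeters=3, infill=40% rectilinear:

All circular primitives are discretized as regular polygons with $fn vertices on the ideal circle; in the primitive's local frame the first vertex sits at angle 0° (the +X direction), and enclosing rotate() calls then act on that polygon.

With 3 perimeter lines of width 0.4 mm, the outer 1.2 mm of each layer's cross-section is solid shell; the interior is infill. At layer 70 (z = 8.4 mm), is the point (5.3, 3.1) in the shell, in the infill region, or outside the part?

outside

At z = 8.4 mm: the cylinder: section is a regular 16-gon, circumradius r=4.5; the r=7.5 cylinder at (-2.5, 8.5) contributes a regular 16-gon of circumradius 7.5; Taking the union: the regions partially overlap (shared area 15.37 mm²), so overlapping operands fuse into one piece — 1 connected region; the cube at (6, 8) (footprint 9×23) is included at this height; Merging all regions: the 2 present regions are separate (no shared area or edge), so areas and boundary lengths simply add and each stays a separate island — 2 connected regions; (rotated 40° about Z; rotation is an isometry so areas/perimeters/island counts are preserved). Overall, the cross-section has 2 separate islands. Undo the 40° rotation: the query point maps to (6.053, -1.032) in the un-rotated model frame. The nearest boundary edge runs (4.50, 0.00)→(4.16, -1.72); distance from the point to it = 1.72 mm. The point is not inside any of the regions above, so it lies outside the cross-section (1.72 mm from the nearest boundary).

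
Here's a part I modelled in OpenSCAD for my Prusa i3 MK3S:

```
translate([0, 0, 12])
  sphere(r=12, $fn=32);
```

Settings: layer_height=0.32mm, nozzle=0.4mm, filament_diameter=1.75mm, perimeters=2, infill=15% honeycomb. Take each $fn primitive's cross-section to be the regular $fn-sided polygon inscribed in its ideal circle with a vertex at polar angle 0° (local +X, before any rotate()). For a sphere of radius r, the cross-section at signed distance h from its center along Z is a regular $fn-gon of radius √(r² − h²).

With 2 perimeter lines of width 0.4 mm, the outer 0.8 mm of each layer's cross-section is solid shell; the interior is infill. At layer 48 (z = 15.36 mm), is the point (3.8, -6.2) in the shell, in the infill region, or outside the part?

infill

At z = 15.36 mm: the r=12 sphere slices to a regular 32-gon of circumradius 11.520 (√(r²−h²) with h=3.36 from center). Overall, the cross-section is a single solid region. The nearest boundary edge runs (4.41, -10.64)→(6.40, -9.58); distance from the point to it = 4.21 mm. The point is inside the cross-section and 4.21 mm from the nearest boundary — more than the 0.8 mm shell width (2 × 0.4), so it's in the infill interior.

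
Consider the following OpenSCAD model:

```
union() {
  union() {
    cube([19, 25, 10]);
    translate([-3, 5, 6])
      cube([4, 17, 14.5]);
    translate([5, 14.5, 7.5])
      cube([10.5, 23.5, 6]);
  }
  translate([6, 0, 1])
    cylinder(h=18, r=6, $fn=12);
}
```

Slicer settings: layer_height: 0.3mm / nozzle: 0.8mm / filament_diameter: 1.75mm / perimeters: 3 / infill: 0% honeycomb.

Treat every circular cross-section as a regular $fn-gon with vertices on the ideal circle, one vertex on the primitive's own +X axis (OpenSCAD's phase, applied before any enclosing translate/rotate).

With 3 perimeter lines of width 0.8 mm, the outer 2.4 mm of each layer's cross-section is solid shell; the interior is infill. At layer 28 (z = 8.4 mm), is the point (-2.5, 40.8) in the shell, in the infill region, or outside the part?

outside

At z = 8.4 mm: the 19×25 cube contributes its full rectangle; the cube at (-3, 5) is present — its section is the full 4×17 rectangle; the cube at (5, 14.5) (footprint 10.5×23.5) is included at this height; Merging all regions: the regions partially overlap (shared area 127.25 mm²), so overlapping operands fuse into one piece — 1 connected region; the cylinder at (6, 0): section is a regular 12-gon, circumradius r=6; Taking the union: the regions partially overlap (shared area 54.00 mm²), so overlapping operands fuse into one piece — 1 connected region. Overall, the cross-section is a single solid region. The nearest boundary edge runs (5.00, 25.00)→(5.00, 38.00); distance from the point to it = 8.01 mm. The point is not inside any of the regions above, so it lies outside the cross-section (8.01 mm from the nearest boundary).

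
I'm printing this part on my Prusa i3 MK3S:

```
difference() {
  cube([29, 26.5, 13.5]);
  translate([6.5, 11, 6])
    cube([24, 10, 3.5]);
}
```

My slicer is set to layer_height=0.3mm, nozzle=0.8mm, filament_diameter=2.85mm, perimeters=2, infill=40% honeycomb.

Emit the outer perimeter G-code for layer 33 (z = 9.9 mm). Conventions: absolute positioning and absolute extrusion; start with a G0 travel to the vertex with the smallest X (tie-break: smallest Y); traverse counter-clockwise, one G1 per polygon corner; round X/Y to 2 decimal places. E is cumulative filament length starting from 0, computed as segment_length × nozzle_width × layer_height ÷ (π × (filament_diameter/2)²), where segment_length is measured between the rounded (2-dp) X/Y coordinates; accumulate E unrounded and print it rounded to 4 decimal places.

At z = 9.9 mm: the cube is present — its section is the full 29×26.5 rectangle; the cube at (6.5, 11) is not intersected at this z (z outside [6, 9.5]); After the difference (first − rest): none of the subtracted shapes is present at this height, so the 29×26.5 cube is unchanged — 1 connected region. The outline is a single polygon with 4 vertices. Extrusion per mm of travel: 0.8 × 0.3 / (π × 1.425²) = 0.037621. Accumulating E over each segment gives final E = 4.1759.

G0 X0.00 Y0.00 Z9.90
G1 X29.00 Y0.00 E1.0910
G1 X29.00 Y26.50 E2.0880
G1 X0.00 Y26.50 E3.1790
G1 X0.00 Y0.00 E4.1759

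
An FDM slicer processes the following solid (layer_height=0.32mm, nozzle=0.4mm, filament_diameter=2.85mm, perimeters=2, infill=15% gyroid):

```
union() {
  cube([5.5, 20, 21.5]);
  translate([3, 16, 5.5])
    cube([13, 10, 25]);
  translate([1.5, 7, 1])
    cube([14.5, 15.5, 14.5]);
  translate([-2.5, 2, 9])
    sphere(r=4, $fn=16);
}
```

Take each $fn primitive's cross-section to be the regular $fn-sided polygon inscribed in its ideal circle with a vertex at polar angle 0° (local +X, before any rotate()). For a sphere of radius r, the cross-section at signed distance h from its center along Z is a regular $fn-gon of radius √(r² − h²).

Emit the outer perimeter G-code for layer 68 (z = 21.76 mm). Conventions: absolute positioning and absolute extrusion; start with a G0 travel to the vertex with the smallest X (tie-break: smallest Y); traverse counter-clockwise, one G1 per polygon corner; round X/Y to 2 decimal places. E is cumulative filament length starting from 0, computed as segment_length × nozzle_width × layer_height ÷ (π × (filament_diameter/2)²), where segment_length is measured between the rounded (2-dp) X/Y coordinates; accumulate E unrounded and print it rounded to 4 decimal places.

At z = 21.76 mm: the cube does not reach this height (z outside [0, 21.5]); the 13×10 cube at (3, 16) contributes its full rectangle; the cube at (1.5, 7) is absent (z outside [1, 15.5]); the sphere at (-2.5, 2) is not intersected at this z (|z−center|=12.760 > r=4); Taking the union: only the 13×10 cube at (3, 16) is present, so the union is just that shape — 1 connected region. The outline is a single polygon with 4 vertices. Extrusion per mm of travel: 0.4 × 0.32 / (π × 1.425²) = 0.020065. Accumulating E over each segment gives final E = 0.9230.

G0 X3.00 Y16.00 Z21.76
G1 X16.00 Y16.00 E0.2608
G1 X16.00 Y26.00 E0.4615
G1 X3.00 Y26.00 E0.7223
G1 X3.00 Y16.00 E0.9230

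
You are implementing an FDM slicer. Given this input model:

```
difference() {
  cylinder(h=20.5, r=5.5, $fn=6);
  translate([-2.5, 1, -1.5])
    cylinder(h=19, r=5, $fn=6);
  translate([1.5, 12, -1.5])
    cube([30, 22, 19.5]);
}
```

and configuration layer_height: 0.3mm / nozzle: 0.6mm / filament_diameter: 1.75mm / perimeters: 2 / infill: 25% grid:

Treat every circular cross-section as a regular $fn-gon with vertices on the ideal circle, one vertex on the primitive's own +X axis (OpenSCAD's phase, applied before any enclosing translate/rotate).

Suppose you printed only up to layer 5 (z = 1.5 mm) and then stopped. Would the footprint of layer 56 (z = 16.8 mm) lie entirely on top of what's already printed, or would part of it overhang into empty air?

entirely on top

Compare the two slices. At z = 1.5: the r=5.5 cylinder contributes a regular 6-gon of circumradius 5.5 (area = (6/2)·5.500²·sin(360°/6) = 78.59 mm²); the r=5 cylinder at (-2.5, 1) gives a regular 6-gon of circumradius 5 (constant along its height) (area = (6/2)·5.000²·sin(360°/6) = 64.95 mm²); the cube at (1.5, 12) (footprint 30×22) is included at this height (area 660.00 mm²); Taking the first minus the rest: starting from the r=5.5 cylinder (78.59 mm²), the r=5 cylinder at (-2.5, 1) partially overlaps it — only the 45.49 mm² overlap (of its 64.95 mm²) is removed, clipping the outline; the 30×22 cube at (1.5, 12) misses the remaining region (no effect) — area = 33.10 mm². At z = 16.8: the r=5.5 cylinder gives a regular 6-gon of circumradius 5.5 (constant along its height) (area = (6/2)·5.500²·sin(360°/6) = 78.59 mm²); the cylinder at (-2.5, 1): section is a regular 6-gon, circumradius r=5 (area = (6/2)·5.000²·sin(360°/6) = 64.95 mm²); the cube at (1.5, 12) (footprint 30×22) is included at this height (area 660.00 mm²); Subtracting the remaining from the first: starting from the r=5.5 cylinder (78.59 mm²), the r=5 cylinder at (-2.5, 1) partially overlaps it — only the 45.49 mm² overlap (of its 64.95 mm²) is removed, clipping the outline; the 30×22 cube at (1.5, 12) misses the remaining region (no effect) — area = 33.10 mm². Checking containment: the cross-section at z = 16.8 is a subset of the cross-section at z = 1.5.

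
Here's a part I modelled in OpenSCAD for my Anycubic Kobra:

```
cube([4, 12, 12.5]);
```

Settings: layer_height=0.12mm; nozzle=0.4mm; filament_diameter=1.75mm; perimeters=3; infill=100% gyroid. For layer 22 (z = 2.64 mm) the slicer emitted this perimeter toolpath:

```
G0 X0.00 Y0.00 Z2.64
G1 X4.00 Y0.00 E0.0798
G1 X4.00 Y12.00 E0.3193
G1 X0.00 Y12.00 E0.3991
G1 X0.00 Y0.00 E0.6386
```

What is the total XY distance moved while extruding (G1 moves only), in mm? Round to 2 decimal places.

Sum the Euclidean lengths of each G1 segment: total = 32.00 mm.

32.00 mm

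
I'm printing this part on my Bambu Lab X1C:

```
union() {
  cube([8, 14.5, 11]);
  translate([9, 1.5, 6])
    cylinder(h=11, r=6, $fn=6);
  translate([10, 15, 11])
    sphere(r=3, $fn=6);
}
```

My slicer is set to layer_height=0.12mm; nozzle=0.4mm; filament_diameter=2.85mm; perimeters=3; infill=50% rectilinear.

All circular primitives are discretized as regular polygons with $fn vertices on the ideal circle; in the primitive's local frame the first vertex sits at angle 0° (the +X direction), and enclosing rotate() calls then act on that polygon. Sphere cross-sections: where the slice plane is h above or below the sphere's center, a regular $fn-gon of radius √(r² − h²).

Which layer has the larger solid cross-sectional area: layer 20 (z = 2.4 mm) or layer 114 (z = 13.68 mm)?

layer 20 (z = 2.4 mm)

Layer 20 (z = 2.4): the cube is present — its section is the full 8×14.5 rectangle (area 116.00 mm²); the cylinder at (9, 1.5) does not reach this height (z outside [6, 17]); the sphere at (10, 15) is not intersected at this z (|z−center|=8.600 > r=3); Combining (union): only the 8×14.5 cube is present, so the union is just that shape — area = 116.00 mm². So its area = 116.00 mm². Layer 114 (z = 13.68): the cube is not intersected at this z (z outside [0, 11]); the r=6 cylinder at (9, 1.5) contributes a regular 6-gon of circumradius 6 (area = (6/2)·6.000²·sin(360°/6) = 93.53 mm²); the r=3 sphere at (10, 15) contributes a regular 6-gon of circumradius √(3²−2.68²) = 1.348 (area = (6/2)·1.348²·sin(360°/6) = 4.72 mm²); Taking the union: the 2 present regions are separate (no shared area or edge), so areas and boundary lengths simply add and each stays a separate island — area = 98.25 mm². So its area = 98.25 mm². Layer 20 is larger (116.00 vs 98.25 mm²).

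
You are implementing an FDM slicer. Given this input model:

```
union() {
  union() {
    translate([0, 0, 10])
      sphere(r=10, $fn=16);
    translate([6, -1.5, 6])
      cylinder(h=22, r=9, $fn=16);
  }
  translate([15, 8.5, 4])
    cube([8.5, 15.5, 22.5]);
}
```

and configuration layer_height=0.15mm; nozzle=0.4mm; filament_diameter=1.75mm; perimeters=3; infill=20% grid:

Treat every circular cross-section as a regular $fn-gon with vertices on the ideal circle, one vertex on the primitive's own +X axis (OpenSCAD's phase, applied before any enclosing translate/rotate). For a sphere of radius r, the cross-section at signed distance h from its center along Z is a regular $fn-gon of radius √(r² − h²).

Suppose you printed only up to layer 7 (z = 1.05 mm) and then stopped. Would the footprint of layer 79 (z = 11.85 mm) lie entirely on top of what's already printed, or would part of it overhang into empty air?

part overhangs

Compare the two slices. At z = 1.05: the sphere: section is a regular 16-gon, circumradius = √(r²−h²) = √(10²−8.95²) = 4.461 (area = (16/2)·4.461²·sin(360°/16) = 60.92 mm²); the cylinder at (6, -1.5) is absent (z outside [6, 28]); Combining (union): only the r=10 sphere is present, so the union is just that shape — area = 60.92 mm²; the cube at (15, 8.5) does not reach this height (z outside [4, 26.5]); Combining (union): only that combined region is present, so the union is just that shape — area = 60.92 mm². At z = 11.85: the sphere: section is a regular 16-gon, circumradius = √(r²−h²) = √(10²−1.85²) = 9.827 (area = (16/2)·9.827²·sin(360°/16) = 295.67 mm²); the r=9 cylinder at (6, -1.5) gives a regular 16-gon of circumradius 9 (constant along its height) (area = (16/2)·9.000²·sin(360°/16) = 247.98 mm²); Combining (union): the regions partially overlap — summed areas 543.65 mm² minus the doubly-counted overlap 158.02 mm² gives 385.63 mm² — area = 385.63 mm²; the cube at (15, 8.5) (footprint 8.5×15.5) is included at this height (area 131.75 mm²); Taking the union: the 2 present regions are separate (no shared area or edge), so areas and boundary lengths simply add and each stays a separate island — area = 517.38 mm². Checking containment: at z = 11.85 the cross-section extends beyond the z = 1.05 cross-section by about 456.47 mm².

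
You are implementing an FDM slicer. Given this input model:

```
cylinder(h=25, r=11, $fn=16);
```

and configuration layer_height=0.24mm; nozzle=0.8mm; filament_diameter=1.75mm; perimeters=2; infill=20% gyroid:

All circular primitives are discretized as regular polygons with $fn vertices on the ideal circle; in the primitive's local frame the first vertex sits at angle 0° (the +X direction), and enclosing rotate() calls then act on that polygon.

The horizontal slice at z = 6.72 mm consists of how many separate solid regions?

At z = 6.72 mm: the cylinder: section is a regular 16-gon, circumradius r=11. The result has 1 disconnected region.

1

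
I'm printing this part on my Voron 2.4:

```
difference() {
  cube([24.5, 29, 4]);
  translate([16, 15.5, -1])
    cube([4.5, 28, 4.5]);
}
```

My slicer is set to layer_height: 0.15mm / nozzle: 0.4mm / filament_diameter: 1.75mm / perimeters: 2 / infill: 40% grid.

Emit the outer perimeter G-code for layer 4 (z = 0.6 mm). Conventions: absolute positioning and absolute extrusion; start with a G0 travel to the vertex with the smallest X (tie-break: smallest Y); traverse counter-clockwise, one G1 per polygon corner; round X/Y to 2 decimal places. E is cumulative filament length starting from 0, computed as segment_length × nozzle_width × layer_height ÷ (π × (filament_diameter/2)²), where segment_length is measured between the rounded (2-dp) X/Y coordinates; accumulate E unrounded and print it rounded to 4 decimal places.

At z = 0.6 mm: the cube (footprint 24.5×29) is included at this height; the cube at (16, 15.5) is present — its section is the full 4.5×28 rectangle; After the difference (first − rest): starting from the 24.5×29 cube, the 4.5×28 cube at (16, 15.5) partially overlaps it — only the 60.75 mm² overlap (of its 126.00 mm²) is removed, clipping the outline — 1 connected region. The outline is a single polygon with 8 vertices. Extrusion per mm of travel: 0.4 × 0.15 / (π × 0.875²) = 0.024945. Accumulating E over each segment gives final E = 3.3426.

G0 X0.00 Y0.00 Z0.60
G1 X24.50 Y0.00 E0.6112
G1 X24.50 Y29.00 E1.3346
G1 X20.50 Y29.00 E1.4343
G1 X20.50 Y15.50 E1.7711
G1 X16.00 Y15.50 E1.8834
G1 X16.00 Y29.00 E2.2201
G1 X0.00 Y29.00 E2.6192
G1 X0.00 Y0.00 E3.3426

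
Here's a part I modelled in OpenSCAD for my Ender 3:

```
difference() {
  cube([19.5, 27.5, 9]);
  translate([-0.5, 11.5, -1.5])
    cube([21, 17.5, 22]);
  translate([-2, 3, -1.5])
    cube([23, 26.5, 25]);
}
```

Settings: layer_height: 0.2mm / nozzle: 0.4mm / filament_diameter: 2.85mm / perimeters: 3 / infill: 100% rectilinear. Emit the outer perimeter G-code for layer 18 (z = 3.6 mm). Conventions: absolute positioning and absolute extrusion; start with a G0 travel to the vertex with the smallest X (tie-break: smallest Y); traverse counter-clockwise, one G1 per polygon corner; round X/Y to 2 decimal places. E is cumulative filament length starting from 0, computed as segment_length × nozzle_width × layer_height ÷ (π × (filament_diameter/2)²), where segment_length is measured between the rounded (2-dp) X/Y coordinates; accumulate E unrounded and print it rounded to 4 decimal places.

G0 X0.00 Y0.00 Z3.60
G1 X19.50 Y0.00 E0.2445
G1 X19.50 Y3.00 E0.2822
G1 X0.00 Y3.00 E0.5267
G1 X0.00 Y0.00 E0.5643

At z = 3.6 mm: the cube (footprint 19.5×27.5) is included at this height; the 21×17.5 cube at (-0.5, 11.5) contributes its full rectangle; the 23×26.5 cube at (-2, 3) contributes its full rectangle; Subtracting the remaining from the first: starting from the 19.5×27.5 cube, the 21×17.5 cube at (-0.5, 11.5) partially overlaps it — only the 312.00 mm² overlap (of its 367.50 mm²) is removed, clipping the outline; the 23×26.5 cube at (-2, 3) partially overlaps it — only the 165.75 mm² overlap (of its 609.50 mm²) is removed, clipping the outline — 1 connected region. The outline is a single polygon with 4 vertices. Extrusion per mm of travel: 0.4 × 0.2 / (π × 1.425²) = 0.012540. Accumulating E over each segment gives final E = 0.5643.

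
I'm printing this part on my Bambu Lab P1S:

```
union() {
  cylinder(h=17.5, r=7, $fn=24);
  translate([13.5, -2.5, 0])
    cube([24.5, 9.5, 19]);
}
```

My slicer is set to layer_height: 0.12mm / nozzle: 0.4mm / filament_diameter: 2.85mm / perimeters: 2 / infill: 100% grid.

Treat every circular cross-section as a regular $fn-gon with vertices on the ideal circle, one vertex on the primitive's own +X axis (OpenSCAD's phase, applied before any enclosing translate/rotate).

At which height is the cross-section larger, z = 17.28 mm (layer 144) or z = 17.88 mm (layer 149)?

layer 144 (z = 17.28 mm)

Layer 144 (z = 17.28): the r=7 cylinder contributes a regular 24-gon of circumradius 7 (area = (24/2)·7.000²·sin(360°/24) = 152.19 mm²); the cube at (13.5, -2.5) is present — its section is the full 24.5×9.5 rectangle (area 232.75 mm²); Taking the union: the 2 present regions are separate (no shared area or edge), so areas and boundary lengths simply add and each stays a separate island — area = 384.94 mm². So its area = 384.94 mm². Layer 149 (z = 17.88): the cylinder is absent (z outside [0, 17.5]); the cube at (13.5, -2.5) is present — its section is the full 24.5×9.5 rectangle (area 232.75 mm²); Merging all regions: only the 24.5×9.5 cube at (13.5, -2.5) is present, so the union is just that shape — area = 232.75 mm². So its area = 232.75 mm². Layer 144 is larger (384.94 vs 232.75 mm²).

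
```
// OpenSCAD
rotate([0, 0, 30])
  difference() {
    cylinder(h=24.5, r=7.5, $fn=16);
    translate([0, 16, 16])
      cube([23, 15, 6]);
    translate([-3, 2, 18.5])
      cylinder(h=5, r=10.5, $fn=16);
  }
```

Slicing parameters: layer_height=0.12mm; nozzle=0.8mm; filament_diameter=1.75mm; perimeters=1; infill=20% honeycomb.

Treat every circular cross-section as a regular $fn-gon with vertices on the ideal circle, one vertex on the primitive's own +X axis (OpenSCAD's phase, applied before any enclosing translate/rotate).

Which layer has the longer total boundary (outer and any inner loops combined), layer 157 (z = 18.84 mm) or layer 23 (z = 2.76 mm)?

layer 23 (z = 2.76 mm)

Layer 157 (z = 18.84): the r=7.5 cylinder contributes a regular 16-gon of circumradius 7.5 (perimeter = 2·16·7.500·sin(180°/16) = 46.82 mm); the cube at (0, 16) is present — its section is the full 23×15 rectangle (perimeter 76.00 mm); the r=10.5 cylinder at (-3, 2) gives a regular 16-gon of circumradius 10.5 (constant along its height) (perimeter = 2·16·10.500·sin(180°/16) = 65.55 mm); Subtracting the remaining from the first: starting from the r=7.5 cylinder, the 23×15 cube at (0, 16) misses the remaining region (no effect); the r=10.5 cylinder at (-3, 2) partially overlaps it — only the 167.55 mm² overlap (of its 337.53 mm²) is removed, clipping the outline — boundary = 21.05 mm; (whole slice rotated 30° about Z — lengths, areas and connectivity unchanged). So its perimeter = 21.05 mm. Layer 23 (z = 2.76): the r=7.5 cylinder gives a regular 16-gon of circumradius 7.5 (constant along its height) (perimeter = 2·16·7.500·sin(180°/16) = 46.82 mm); the cube at (0, 16) is absent (z outside [16, 22]); the cylinder at (-3, 2) does not reach this height (z outside [18.5, 23.5]); After the difference (first − rest): none of the subtracted shapes is present at this height, so the r=7.5 cylinder is unchanged — boundary = 46.82 mm; (rotated 30° about Z; rotation is an isometry so areas/perimeters/island counts are preserved). So its perimeter = 46.82 mm. Layer 23 is larger (46.82 vs 21.05 mm).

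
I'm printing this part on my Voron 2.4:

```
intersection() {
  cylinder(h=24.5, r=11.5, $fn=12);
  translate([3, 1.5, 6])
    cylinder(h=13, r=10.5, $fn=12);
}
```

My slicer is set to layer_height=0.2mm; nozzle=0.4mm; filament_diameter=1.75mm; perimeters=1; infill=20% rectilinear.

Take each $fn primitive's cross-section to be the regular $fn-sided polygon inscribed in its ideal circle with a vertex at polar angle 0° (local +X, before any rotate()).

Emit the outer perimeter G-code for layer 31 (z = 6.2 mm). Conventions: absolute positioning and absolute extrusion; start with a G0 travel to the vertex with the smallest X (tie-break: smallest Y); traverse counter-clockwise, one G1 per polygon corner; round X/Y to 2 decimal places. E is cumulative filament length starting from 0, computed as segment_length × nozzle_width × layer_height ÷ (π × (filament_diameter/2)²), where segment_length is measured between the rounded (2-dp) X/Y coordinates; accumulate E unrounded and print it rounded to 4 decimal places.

At z = 6.2 mm: the cylinder: section is a regular 12-gon, circumradius r=11.5; the r=10.5 cylinder at (3, 1.5) contributes a regular 12-gon of circumradius 10.5; Keeping only the common overlap: the r=10.5 cylinder at (3, 1.5) partially overlaps the r=11.5 cylinder; clipping to the common part keeps 288.95 mm² — 1 connected region. The outline is a single polygon with 12 vertices. Extrusion per mm of travel: 0.4 × 0.2 / (π × 0.875²) = 0.033260. Accumulating E over each segment gives final E = 2.0367.

G0 X-7.50 Y1.50 Z6.20
G1 X-6.09 Y-3.75 E0.1808
G1 X-2.25 Y-7.59 E0.3614
G1 X3.00 Y-9.00 E0.5422
G1 X8.07 Y-7.64 E0.7168
G1 X9.96 Y-5.75 E0.8057
G1 X11.50 Y0.00 E1.0037
G1 X9.96 Y5.75 E1.2017
G1 X5.75 Y9.96 E1.3997
G1 X0.57 Y11.35 E1.5781
G1 X-2.25 Y10.59 E1.6752
G1 X-6.09 Y6.75 E1.8559
G1 X-7.50 Y1.50 E2.0367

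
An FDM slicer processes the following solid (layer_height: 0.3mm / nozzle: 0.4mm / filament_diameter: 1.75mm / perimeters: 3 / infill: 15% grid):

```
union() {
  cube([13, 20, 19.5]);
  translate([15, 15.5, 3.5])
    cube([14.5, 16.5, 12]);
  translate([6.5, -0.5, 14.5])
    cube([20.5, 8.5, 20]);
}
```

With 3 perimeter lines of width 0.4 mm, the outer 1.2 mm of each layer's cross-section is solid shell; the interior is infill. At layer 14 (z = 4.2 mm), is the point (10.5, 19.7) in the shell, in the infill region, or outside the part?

At z = 4.2 mm: the 13×20 cube contributes its full rectangle; the 14.5×16.5 cube at (15, 15.5) contributes its full rectangle; the cube at (6.5, -0.5) does not reach this height (z outside [14.5, 34.5]); Taking the union: the 2 present regions are separate (no shared area or edge), so areas and boundary lengths simply add and each stays a separate island — 2 connected regions. Overall, the cross-section has 2 separate islands. The nearest boundary edge runs (0.00, 20.00)→(13.00, 20.00); distance from the point to it = 0.30 mm. (Shell/infill is judged within the island containing the point — the largest one.) The point is inside the cross-section, 0.30 mm from the nearest boundary — within the 1.2 mm shell band (3 × 0.4).

shell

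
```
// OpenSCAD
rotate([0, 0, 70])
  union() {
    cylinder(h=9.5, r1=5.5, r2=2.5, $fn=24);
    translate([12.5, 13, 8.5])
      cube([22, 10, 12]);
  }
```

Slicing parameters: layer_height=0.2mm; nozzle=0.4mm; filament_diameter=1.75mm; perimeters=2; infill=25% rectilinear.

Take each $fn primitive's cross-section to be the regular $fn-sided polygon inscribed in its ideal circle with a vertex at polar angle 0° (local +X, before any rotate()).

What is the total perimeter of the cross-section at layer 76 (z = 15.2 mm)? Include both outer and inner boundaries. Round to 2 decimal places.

At z = 15.2 mm: the cone is not intersected at this z (z outside [0, 9.5]); the cube at (12.5, 13) (footprint 22×10) is included at this height (perimeter 64.00 mm); Merging all regions: only the 22×10 cube at (12.5, 13) is present, so the union is just that shape — boundary = 64.00 mm; (whole slice rotated 70° about Z — lengths, areas and connectivity unchanged). Overall, the cross-section is a single solid region. Total boundary length (outer) = 64.00 mm.

64.00 mm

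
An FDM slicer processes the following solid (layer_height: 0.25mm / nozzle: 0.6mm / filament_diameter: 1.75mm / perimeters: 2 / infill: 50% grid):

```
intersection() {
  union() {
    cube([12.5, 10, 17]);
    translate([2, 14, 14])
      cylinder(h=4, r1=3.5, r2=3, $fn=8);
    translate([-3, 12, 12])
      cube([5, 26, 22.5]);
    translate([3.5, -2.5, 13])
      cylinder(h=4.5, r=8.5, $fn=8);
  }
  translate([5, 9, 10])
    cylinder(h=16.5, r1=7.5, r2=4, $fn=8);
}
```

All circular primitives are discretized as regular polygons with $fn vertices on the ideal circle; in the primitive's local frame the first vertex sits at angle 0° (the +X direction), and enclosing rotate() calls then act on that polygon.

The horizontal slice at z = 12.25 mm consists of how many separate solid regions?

2

At z = 12.25 mm: the 12.5×10 cube contributes its full rectangle; the cone at (2, 14) is not intersected at this z (z outside [14, 18]); the cube at (-3, 12) (footprint 5×26) is included at this height; the cylinder at (3.5, -2.5) is not intersected at this z (z outside [13, 17.5]); Taking the union: the 2 present regions are separate (no shared area or edge), so areas and boundary lengths simply add and each stays a separate island — 2 connected regions; the cone at (5, 9) (r1=7.5→r2=4) has section circumradius 7.023 here — a regular 8-gon; Keeping only the common overlap: the cone at (5, 9) partially overlaps the result so far; clipping to the common part keeps 82.09 mm² — 2 connected regions. The result has 2 disconnected regions.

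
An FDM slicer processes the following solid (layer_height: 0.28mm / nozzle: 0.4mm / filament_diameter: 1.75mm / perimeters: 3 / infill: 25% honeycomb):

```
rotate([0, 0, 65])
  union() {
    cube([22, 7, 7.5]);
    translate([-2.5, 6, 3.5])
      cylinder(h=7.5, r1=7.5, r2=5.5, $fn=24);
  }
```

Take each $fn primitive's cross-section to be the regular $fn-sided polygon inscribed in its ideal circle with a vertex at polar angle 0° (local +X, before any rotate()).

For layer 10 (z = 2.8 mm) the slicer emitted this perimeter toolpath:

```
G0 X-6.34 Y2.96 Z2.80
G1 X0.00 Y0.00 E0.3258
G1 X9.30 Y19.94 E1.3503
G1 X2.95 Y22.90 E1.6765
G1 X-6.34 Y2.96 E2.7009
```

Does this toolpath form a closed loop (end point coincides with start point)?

yes

Start point (G0): (-6.34, 2.96). End point (last G1): the path returns to the start — closed.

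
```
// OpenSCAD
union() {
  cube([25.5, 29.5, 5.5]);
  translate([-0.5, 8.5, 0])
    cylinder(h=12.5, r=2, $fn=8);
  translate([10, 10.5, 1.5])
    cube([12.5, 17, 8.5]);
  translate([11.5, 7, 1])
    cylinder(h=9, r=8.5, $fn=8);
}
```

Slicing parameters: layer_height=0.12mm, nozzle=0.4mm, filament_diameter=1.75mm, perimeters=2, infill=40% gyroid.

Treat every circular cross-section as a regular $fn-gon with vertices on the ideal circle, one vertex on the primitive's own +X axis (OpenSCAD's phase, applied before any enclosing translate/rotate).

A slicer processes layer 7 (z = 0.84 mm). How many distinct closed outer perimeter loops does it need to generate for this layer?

At z = 0.84 mm: the cube (footprint 25.5×29.5) is included at this height; the r=2 cylinder at (-0.5, 8.5) contributes a regular 8-gon of circumradius 2; the cube at (10, 10.5) is not intersected at this z (z outside [1.5, 10]); the cylinder at (11.5, 7) is not intersected at this z (z outside [1, 10]); Taking the union: the regions partially overlap (shared area 3.76 mm²), so overlapping operands fuse into one piece — 1 connected region. The result has 1 disconnected region.

1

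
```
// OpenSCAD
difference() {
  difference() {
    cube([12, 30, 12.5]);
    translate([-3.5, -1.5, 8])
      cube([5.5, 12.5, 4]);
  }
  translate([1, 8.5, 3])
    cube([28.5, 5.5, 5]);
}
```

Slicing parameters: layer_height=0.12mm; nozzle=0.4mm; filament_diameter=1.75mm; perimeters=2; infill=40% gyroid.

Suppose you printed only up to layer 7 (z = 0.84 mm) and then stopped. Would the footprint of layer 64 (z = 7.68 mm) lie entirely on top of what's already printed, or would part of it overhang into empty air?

entirely on top

Compare the two slices. At z = 0.84: the cube (footprint 12×30) is included at this height (area 360.00 mm²); the cube at (-3.5, -1.5) is not intersected at this z (z outside [8, 12]); Taking the first minus the rest: none of the subtracted shapes is present at this height, so the 12×30 cube is unchanged — area = 360.00 mm²; the cube at (1, 8.5) is absent (z outside [3, 8]); Taking the first minus the rest: none of the subtracted shapes is present at this height, so the result so far is unchanged — area = 360.00 mm². At z = 7.68: the 12×30 cube contributes its full rectangle (area 360.00 mm²); the cube at (-3.5, -1.5) is not intersected at this z (z outside [8, 12]); After the difference (first − rest): none of the subtracted shapes is present at this height, so the 12×30 cube is unchanged — area = 360.00 mm²; the cube at (1, 8.5) (footprint 28.5×5.5) is included at this height (area 156.75 mm²); Taking the first minus the rest: starting from that combined region (360.00 mm²), the 28.5×5.5 cube at (1, 8.5) partially overlaps it — only the 60.50 mm² overlap (of its 156.75 mm²) is removed, clipping the outline — area = 299.50 mm². Checking containment: the cross-section at z = 7.68 is a subset of the cross-section at z = 0.84.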